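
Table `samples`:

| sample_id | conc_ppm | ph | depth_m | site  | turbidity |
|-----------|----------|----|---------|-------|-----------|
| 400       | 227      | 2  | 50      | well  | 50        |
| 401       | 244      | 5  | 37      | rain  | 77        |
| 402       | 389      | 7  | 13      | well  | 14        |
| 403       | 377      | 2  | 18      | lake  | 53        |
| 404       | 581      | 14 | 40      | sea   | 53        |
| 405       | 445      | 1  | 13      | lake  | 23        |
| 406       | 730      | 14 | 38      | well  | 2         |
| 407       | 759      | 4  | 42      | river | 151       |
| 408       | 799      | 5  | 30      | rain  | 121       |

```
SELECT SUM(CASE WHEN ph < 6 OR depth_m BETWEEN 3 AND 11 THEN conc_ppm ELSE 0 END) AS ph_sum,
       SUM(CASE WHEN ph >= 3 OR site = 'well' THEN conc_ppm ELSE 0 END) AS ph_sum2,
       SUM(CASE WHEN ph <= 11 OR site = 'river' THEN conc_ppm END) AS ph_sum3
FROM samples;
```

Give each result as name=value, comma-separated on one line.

[ph_sum: ph < 6 OR depth_m BETWEEN 3 AND 11]
sample_id=400: ✓ → 227
sample_id=401: ✓ → 244
sample_id=402: ✗
sample_id=403: ✓ → 377
sample_id=404: ✗
sample_id=405: ✓ → 445
sample_id=406: ✗
sample_id=407: ✓ → 759
sample_id=408: ✓ → 799
ph_sum = 227 + 244 + 377 + 445 + 759 + 799 = 2851
—
[ph_sum2: ph >= 3 OR site = 'well']
sample_id=400: ✓ → 227
sample_id=401: ✓ → 244
sample_id=402: ✓ → 389
sample_id=403: ✗
sample_id=404: ✓ → 581
sample_id=405: ✗
sample_id=406: ✓ → 730
sample_id=407: ✓ → 759
sample_id=408: ✓ → 799
ph_sum2 = 227 + 244 + 389 + 581 + 730 + 759 + 799 = 3729
—
[ph_sum3: ph <= 11 OR site = 'river']
sample_id=400: ✓ → 227
sample_id=401: ✓ → 244
sample_id=402: ✓ → 389
sample_id=403: ✓ → 377
sample_id=404: ✗
sample_id=405: ✓ → 445
sample_id=406: ✗
sample_id=407: ✓ → 759
sample_id=408: ✓ → 799
ph_sum3 = 227 + 244 + 389 + 377 + 445 + 759 + 799 = 3240

ph_sum=2851, ph_sum2=3729, ph_sum3=3240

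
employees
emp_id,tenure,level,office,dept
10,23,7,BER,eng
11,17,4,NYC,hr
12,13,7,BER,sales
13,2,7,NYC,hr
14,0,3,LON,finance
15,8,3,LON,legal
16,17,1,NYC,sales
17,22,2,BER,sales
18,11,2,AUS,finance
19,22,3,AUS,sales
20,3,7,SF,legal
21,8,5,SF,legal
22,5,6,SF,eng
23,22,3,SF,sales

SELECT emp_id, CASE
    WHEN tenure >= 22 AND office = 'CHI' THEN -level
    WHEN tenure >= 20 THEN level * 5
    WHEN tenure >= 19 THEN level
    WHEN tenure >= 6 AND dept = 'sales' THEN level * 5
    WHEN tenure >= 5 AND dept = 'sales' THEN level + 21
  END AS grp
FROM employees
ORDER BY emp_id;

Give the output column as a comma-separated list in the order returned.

emp_id=10: tenure >= 20 → 35
emp_id=11: (no match → NULL) → NULL
emp_id=12: tenure >= 6 AND dept = 'sales' → 35
emp_id=13: (no match → NULL) → NULL
emp_id=14: (no match → NULL) → NULL
emp_id=15: (no match → NULL) → NULL
emp_id=16: tenure >= 6 AND dept = 'sales' → 5
emp_id=17: tenure >= 20 → 10
emp_id=18: (no match → NULL) → NULL
emp_id=19: tenure >= 20 → 15
emp_id=20: (no match → NULL) → NULL
emp_id=21: (no match → NULL) → NULL
emp_id=22: (no match → NULL) → NULL
emp_id=23: tenure >= 20 → 15

35, NULL, 35, NULL, NULL, NULL, 5, 10, NULL, 15, NULL, NULL, NULL, 15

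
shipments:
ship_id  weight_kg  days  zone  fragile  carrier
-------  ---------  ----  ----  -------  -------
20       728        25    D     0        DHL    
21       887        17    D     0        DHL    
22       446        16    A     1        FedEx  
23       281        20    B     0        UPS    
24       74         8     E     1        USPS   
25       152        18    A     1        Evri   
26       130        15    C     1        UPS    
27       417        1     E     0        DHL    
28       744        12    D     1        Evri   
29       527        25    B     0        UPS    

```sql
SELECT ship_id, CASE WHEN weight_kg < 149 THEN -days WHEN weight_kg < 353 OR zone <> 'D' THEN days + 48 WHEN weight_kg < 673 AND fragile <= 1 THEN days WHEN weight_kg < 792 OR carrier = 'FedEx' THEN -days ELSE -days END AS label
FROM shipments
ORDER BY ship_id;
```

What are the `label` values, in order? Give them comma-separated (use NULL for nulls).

-25, -17, 64, 68, -8, 66, -15, 49, -12, 73

ship_id=20: weight_kg < 792 OR carrier = 'FedEx' → -25
ship_id=21: ELSE → -17
ship_id=22: weight_kg < 353 OR zone <> 'D' → 64
ship_id=23: weight_kg < 353 OR zone <> 'D' → 68
ship_id=24: weight_kg < 149 → -8
ship_id=25: weight_kg < 353 OR zone <> 'D' → 66
ship_id=26: weight_kg < 149 → -15
ship_id=27: weight_kg < 353 OR zone <> 'D' → 49
ship_id=28: weight_kg < 792 OR carrier = 'FedEx' → -12
ship_id=29: weight_kg < 353 OR zone <> 'D' → 73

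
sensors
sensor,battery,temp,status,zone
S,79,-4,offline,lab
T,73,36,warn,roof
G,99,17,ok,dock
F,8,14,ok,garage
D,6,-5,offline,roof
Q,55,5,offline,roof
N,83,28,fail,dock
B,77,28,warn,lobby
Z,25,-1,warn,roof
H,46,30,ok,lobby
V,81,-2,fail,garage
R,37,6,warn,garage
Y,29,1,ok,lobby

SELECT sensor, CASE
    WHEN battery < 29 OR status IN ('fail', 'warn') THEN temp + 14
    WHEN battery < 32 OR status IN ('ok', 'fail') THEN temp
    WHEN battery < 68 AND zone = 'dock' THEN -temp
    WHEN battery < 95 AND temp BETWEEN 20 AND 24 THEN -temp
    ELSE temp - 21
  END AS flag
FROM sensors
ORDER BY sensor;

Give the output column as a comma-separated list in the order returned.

sensor=B: battery < 29 OR status IN ('fail', 'warn') → 42
sensor=D: battery < 29 OR status IN ('fail', 'warn') → 9
sensor=F: battery < 29 OR status IN ('fail', 'warn') → 28
sensor=G: battery < 32 OR status IN ('ok', 'fail') → 17
sensor=H: battery < 32 OR status IN ('ok', 'fail') → 30
sensor=N: battery < 29 OR status IN ('fail', 'warn') → 42
sensor=Q: ELSE → -16
sensor=R: battery < 29 OR status IN ('fail', 'warn') → 20
sensor=S: ELSE → -25
sensor=T: battery < 29 OR status IN ('fail', 'warn') → 50
sensor=V: battery < 29 OR status IN ('fail', 'warn') → 12
sensor=Y: battery < 32 OR status IN ('ok', 'fail') → 1
sensor=Z: battery < 29 OR status IN ('fail', 'warn') → 13

42, 9, 28, 17, 30, 42, -16, 20, -25, 50, 12, 1, 13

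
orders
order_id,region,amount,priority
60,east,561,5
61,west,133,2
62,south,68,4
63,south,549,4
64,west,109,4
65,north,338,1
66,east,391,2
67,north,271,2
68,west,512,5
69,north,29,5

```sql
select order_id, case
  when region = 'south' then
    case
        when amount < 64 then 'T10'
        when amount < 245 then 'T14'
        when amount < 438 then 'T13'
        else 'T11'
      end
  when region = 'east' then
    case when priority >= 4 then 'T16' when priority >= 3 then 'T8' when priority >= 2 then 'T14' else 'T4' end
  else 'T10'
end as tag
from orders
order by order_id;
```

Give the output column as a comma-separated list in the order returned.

T16, T10, T14, T11, T10, T10, T14, T10, T10, T10

order_id=60: region='east' → inner[priority >= 4] → T16
order_id=61: region='west' → outer ELSE → T10
order_id=62: region='south' → inner[amount < 245] → T14
order_id=63: region='south' → inner[ELSE] → T11
order_id=64: region='west' → outer ELSE → T10
order_id=65: region='north' → outer ELSE → T10
order_id=66: region='east' → inner[priority >= 2] → T14
order_id=67: region='north' → outer ELSE → T10
order_id=68: region='west' → outer ELSE → T10
order_id=69: region='north' → outer ELSE → T10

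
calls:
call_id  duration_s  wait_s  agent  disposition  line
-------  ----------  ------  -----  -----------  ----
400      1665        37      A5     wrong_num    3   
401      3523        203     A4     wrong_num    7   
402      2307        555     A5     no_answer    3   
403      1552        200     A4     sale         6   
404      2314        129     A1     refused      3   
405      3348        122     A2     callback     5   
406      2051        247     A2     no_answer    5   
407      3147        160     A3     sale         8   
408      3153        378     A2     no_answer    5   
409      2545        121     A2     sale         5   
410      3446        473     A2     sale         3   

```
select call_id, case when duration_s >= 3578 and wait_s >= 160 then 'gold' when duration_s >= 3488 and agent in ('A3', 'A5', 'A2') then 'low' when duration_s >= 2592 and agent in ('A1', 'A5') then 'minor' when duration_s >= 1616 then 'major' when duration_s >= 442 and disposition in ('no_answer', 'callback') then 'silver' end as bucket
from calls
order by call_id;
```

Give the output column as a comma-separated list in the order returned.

call_id=400: duration_s >= 1616 → major
call_id=401: duration_s >= 1616 → major
call_id=402: duration_s >= 1616 → major
call_id=403: (no match → NULL) → NULL
call_id=404: duration_s >= 1616 → major
call_id=405: duration_s >= 1616 → major
call_id=406: duration_s >= 1616 → major
call_id=407: duration_s >= 1616 → major
call_id=408: duration_s >= 1616 → major
call_id=409: duration_s >= 1616 → major
call_id=410: duration_s >= 1616 → major

major, major, major, NULL, major, major, major, major, major, major, major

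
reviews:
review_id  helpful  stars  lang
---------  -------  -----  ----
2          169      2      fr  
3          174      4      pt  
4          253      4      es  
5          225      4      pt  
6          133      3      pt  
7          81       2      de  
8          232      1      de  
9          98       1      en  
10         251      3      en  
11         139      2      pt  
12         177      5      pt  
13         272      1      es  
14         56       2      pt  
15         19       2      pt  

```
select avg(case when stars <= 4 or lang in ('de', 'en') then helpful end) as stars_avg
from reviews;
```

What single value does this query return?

review_id=2: ✓ → 169
review_id=3: ✓ → 174
review_id=4: ✓ → 253
review_id=5: ✓ → 225
review_id=6: ✓ → 133
review_id=7: ✓ → 81
review_id=8: ✓ → 232
review_id=9: ✓ → 98
review_id=10: ✓ → 251
review_id=11: ✓ → 139
review_id=12: ✗
review_id=13: ✓ → 272
review_id=14: ✓ → 56
review_id=15: ✓ → 19
stars_avg = (169 + 174 + 253 + 225 + 133 + 81 + 232 + 98 + 251 + 139 + 272 + 56 + 19) / 13 = 161.6923076923

161.6923076923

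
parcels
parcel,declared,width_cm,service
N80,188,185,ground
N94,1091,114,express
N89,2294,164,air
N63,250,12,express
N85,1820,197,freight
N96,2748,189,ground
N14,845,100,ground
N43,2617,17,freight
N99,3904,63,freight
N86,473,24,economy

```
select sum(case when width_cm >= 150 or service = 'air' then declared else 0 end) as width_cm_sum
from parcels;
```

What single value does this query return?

7050

parcel=N80: ✓ → 188
parcel=N94: ✗
parcel=N89: ✓ → 2294
parcel=N63: ✗
parcel=N85: ✓ → 1820
parcel=N96: ✓ → 2748
parcel=N14: ✗
parcel=N43: ✗
parcel=N99: ✗
parcel=N86: ✗
width_cm_sum = 188 + 2294 + 1820 + 2748 = 7050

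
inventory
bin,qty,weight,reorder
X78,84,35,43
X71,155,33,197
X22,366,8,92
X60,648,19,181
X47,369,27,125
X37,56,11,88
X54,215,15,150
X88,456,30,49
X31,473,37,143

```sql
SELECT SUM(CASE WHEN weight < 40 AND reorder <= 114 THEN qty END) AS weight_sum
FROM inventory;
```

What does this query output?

bin=X78: ✓ → 84
bin=X71: ✗
bin=X22: ✓ → 366
bin=X60: ✗
bin=X47: ✗
bin=X37: ✓ → 56
bin=X54: ✗
bin=X88: ✓ → 456
bin=X31: ✗
weight_sum = 84 + 366 + 56 + 456 = 962

962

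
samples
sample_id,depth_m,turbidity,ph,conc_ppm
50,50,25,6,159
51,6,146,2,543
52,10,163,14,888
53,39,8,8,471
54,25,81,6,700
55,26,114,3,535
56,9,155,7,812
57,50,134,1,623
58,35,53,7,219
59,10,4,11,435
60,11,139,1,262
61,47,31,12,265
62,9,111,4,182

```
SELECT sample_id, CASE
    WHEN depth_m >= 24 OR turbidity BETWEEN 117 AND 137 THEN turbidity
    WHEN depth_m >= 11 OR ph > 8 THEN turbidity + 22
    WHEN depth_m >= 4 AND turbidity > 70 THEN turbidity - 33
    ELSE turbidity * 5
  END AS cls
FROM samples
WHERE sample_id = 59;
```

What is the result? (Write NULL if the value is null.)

26

sample_id = 59: depth_m=10, turbidity=4, ph=11, conc_ppm=435.
depth_m >= 24 OR turbidity BETWEEN 117 AND 137 → false
depth_m >= 11 OR ph > 8 → true → 26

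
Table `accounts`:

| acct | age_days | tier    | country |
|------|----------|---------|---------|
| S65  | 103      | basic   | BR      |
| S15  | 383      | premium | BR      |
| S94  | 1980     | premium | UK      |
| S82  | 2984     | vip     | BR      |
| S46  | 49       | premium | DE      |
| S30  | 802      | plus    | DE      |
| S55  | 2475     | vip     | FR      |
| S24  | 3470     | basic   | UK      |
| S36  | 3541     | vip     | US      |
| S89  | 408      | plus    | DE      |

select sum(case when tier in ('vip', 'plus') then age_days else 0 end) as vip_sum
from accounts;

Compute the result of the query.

10210

acct=S65: ✗
acct=S15: ✗
acct=S94: ✗
acct=S82: ✓ → 2984
acct=S46: ✗
acct=S30: ✓ → 802
acct=S55: ✓ → 2475
acct=S24: ✗
acct=S36: ✓ → 3541
acct=S89: ✓ → 408
vip_sum = 2984 + 802 + 2475 + 3541 + 408 = 10210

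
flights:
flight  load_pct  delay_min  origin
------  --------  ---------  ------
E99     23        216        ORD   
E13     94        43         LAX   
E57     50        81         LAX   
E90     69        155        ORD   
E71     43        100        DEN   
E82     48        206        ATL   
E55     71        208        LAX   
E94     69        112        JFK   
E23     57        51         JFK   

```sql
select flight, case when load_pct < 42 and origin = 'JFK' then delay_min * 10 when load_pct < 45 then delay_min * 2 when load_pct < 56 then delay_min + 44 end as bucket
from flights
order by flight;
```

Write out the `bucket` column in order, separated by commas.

flight=E13: (no match → NULL) → NULL
flight=E23: (no match → NULL) → NULL
flight=E55: (no match → NULL) → NULL
flight=E57: load_pct < 56 → 125
flight=E71: load_pct < 45 → 200
flight=E82: load_pct < 56 → 250
flight=E90: (no match → NULL) → NULL
flight=E94: (no match → NULL) → NULL
flight=E99: load_pct < 45 → 432

NULL, NULL, NULL, 125, 200, 250, NULL, NULL, 432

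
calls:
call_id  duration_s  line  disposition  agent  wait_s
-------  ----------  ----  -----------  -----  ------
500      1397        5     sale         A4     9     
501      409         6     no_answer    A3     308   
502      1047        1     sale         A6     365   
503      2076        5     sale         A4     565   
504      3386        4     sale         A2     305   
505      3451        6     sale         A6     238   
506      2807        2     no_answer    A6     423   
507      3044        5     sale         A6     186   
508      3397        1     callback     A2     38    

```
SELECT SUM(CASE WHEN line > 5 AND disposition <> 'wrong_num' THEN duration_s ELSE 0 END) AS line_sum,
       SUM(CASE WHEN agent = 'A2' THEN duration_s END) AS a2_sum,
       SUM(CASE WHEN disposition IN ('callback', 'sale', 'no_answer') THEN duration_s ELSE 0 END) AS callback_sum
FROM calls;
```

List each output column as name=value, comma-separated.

[line_sum: line > 5 AND disposition <> 'wrong_num']
call_id=500: ✗
call_id=501: ✓ → 409
call_id=502: ✗
call_id=503: ✗
call_id=504: ✗
call_id=505: ✓ → 3451
call_id=506: ✗
call_id=507: ✗
call_id=508: ✗
line_sum = 409 + 3451 = 3860
—
[a2_sum: agent = 'A2']
call_id=500: ✗
call_id=501: ✗
call_id=502: ✗
call_id=503: ✗
call_id=504: ✓ → 3386
call_id=505: ✗
call_id=506: ✗
call_id=507: ✗
call_id=508: ✓ → 3397
a2_sum = 3386 + 3397 = 6783
—
[callback_sum: disposition IN ('callback', 'sale', 'no_answer')]
call_id=500: ✓ → 1397
call_id=501: ✓ → 409
call_id=502: ✓ → 1047
call_id=503: ✓ → 2076
call_id=504: ✓ → 3386
call_id=505: ✓ → 3451
call_id=506: ✓ → 2807
call_id=507: ✓ → 3044
call_id=508: ✓ → 3397
callback_sum = 1397 + 409 + 1047 + 2076 + 3386 + 3451 + 2807 + 3044 + 3397 = 21014

line_sum=3860, a2_sum=6783, callback_sum=21014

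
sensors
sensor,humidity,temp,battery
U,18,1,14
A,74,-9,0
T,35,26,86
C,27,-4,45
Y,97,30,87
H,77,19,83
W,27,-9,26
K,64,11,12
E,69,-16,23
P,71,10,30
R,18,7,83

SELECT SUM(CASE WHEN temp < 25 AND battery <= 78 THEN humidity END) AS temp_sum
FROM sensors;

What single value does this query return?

sensor=U: ✓ → 18
sensor=A: ✓ → 74
sensor=T: ✗
sensor=C: ✓ → 27
sensor=Y: ✗
sensor=H: ✗
sensor=W: ✓ → 27
sensor=K: ✓ → 64
sensor=E: ✓ → 69
sensor=P: ✓ → 71
sensor=R: ✗
temp_sum = 18 + 74 + 27 + 27 + 64 + 69 + 71 = 350

350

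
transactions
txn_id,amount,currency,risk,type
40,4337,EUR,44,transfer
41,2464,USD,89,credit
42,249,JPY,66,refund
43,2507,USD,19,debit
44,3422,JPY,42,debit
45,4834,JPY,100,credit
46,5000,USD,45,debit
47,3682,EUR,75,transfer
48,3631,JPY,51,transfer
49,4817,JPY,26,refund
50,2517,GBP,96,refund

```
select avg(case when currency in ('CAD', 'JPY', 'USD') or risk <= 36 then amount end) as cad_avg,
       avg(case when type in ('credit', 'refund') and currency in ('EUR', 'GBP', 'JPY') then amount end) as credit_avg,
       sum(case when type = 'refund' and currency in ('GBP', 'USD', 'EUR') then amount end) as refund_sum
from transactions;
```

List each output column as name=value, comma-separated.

cad_avg=3365.5, credit_avg=3104.25, refund_sum=2517

[cad_avg: currency in ('CAD', 'JPY', 'USD') or risk <= 36]
txn_id=40: ✗
txn_id=41: ✓ → 2464
txn_id=42: ✓ → 249
txn_id=43: ✓ → 2507
txn_id=44: ✓ → 3422
txn_id=45: ✓ → 4834
txn_id=46: ✓ → 5000
txn_id=47: ✗
txn_id=48: ✓ → 3631
txn_id=49: ✓ → 4817
txn_id=50: ✗
cad_avg = (2464 + 249 + 2507 + 3422 + 4834 + 5000 + 3631 + 4817) / 8 = 3365.5
—
[credit_avg: type in ('credit', 'refund') and currency in ('EUR', 'GBP', 'JPY')]
txn_id=40: ✗
txn_id=41: ✗
txn_id=42: ✓ → 249
txn_id=43: ✗
txn_id=44: ✗
txn_id=45: ✓ → 4834
txn_id=46: ✗
txn_id=47: ✗
txn_id=48: ✗
txn_id=49: ✓ → 4817
txn_id=50: ✓ → 2517
credit_avg = (249 + 4834 + 4817 + 2517) / 4 = 3104.25
—
[refund_sum: type = 'refund' and currency in ('GBP', 'USD', 'EUR')]
txn_id=40: ✗
txn_id=41: ✗
txn_id=42: ✗
txn_id=43: ✗
txn_id=44: ✗
txn_id=45: ✗
txn_id=46: ✗
txn_id=47: ✗
txn_id=48: ✗
txn_id=49: ✗
txn_id=50: ✓ → 2517
refund_sum = 2517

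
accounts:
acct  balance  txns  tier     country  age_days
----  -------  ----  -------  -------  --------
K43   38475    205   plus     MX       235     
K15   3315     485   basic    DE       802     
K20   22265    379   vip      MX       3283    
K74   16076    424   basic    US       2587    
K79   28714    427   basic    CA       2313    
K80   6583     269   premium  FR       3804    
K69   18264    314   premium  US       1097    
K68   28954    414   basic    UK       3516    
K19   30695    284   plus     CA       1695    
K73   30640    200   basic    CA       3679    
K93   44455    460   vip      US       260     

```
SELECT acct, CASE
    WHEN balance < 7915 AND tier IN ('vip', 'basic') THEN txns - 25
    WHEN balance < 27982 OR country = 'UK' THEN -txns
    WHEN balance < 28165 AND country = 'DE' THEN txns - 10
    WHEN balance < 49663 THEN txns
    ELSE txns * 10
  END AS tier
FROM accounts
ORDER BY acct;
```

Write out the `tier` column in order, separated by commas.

acct=K15: balance < 7915 AND tier IN ('vip', 'basic') → 460
acct=K19: balance < 49663 → 284
acct=K20: balance < 27982 OR country = 'UK' → -379
acct=K43: balance < 49663 → 205
acct=K68: balance < 27982 OR country = 'UK' → -414
acct=K69: balance < 27982 OR country = 'UK' → -314
acct=K73: balance < 49663 → 200
acct=K74: balance < 27982 OR country = 'UK' → -424
acct=K79: balance < 49663 → 427
acct=K80: balance < 27982 OR country = 'UK' → -269
acct=K93: balance < 49663 → 460

460, 284, -379, 205, -414, -314, 200, -424, 427, -269, 460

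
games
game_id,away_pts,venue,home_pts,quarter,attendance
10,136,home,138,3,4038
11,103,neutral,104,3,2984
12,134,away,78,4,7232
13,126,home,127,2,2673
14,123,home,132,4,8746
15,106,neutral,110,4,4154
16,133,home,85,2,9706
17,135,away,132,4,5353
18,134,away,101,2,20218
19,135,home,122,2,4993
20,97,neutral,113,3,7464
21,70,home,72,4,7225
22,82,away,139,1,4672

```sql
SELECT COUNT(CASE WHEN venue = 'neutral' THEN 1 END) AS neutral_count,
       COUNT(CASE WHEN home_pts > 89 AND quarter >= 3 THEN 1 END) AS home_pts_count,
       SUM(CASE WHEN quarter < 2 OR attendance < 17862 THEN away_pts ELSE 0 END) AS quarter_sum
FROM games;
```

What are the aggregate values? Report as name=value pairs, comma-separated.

[neutral_count: venue = 'neutral']
game_id=10: ✗
game_id=11: ✓ → 1
game_id=12: ✗
game_id=13: ✗
game_id=14: ✗
game_id=15: ✓ → 1
game_id=16: ✗
game_id=17: ✗
game_id=18: ✗
game_id=19: ✗
game_id=20: ✓ → 1
game_id=21: ✗
game_id=22: ✗
neutral_count = COUNT(1, 1, 1) = 3
—
[home_pts_count: home_pts > 89 AND quarter >= 3]
game_id=10: ✓ → 1
game_id=11: ✓ → 1
game_id=12: ✗
game_id=13: ✗
game_id=14: ✓ → 1
game_id=15: ✓ → 1
game_id=16: ✗
game_id=17: ✓ → 1
game_id=18: ✗
game_id=19: ✗
game_id=20: ✓ → 1
game_id=21: ✗
game_id=22: ✗
home_pts_count = COUNT(1, 1, 1, 1, 1, 1) = 6
—
[quarter_sum: quarter < 2 OR attendance < 17862]
game_id=10: ✓ → 136
game_id=11: ✓ → 103
game_id=12: ✓ → 134
game_id=13: ✓ → 126
game_id=14: ✓ → 123
game_id=15: ✓ → 106
game_id=16: ✓ → 133
game_id=17: ✓ → 135
game_id=18: ✗
game_id=19: ✓ → 135
game_id=20: ✓ → 97
game_id=21: ✓ → 70
game_id=22: ✓ → 82
quarter_sum = 136 + 103 + 134 + 126 + 123 + 106 + 133 + 135 + 135 + 97 + 70 + 82 = 1380

neutral_count=3, home_pts_count=6, quarter_sum=1380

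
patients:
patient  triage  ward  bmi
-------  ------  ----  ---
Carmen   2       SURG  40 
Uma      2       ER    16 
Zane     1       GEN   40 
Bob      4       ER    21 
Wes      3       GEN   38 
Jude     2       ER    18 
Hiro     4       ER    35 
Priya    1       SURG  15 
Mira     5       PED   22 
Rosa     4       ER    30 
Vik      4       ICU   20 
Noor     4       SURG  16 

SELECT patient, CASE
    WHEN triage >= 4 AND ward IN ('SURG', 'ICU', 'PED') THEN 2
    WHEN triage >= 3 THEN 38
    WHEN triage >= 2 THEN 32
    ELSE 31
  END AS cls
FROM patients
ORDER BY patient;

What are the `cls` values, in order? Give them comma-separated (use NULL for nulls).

patient=Bob: triage >= 3 → 38
patient=Carmen: triage >= 2 → 32
patient=Hiro: triage >= 3 → 38
patient=Jude: triage >= 2 → 32
patient=Mira: triage >= 4 AND ward IN ('SURG', 'ICU', 'PED') → 2
patient=Noor: triage >= 4 AND ward IN ('SURG', 'ICU', 'PED') → 2
patient=Priya: ELSE → 31
patient=Rosa: triage >= 3 → 38
patient=Uma: triage >= 2 → 32
patient=Vik: triage >= 4 AND ward IN ('SURG', 'ICU', 'PED') → 2
patient=Wes: triage >= 3 → 38
patient=Zane: ELSE → 31

38, 32, 38, 32, 2, 2, 31, 38, 32, 2, 38, 31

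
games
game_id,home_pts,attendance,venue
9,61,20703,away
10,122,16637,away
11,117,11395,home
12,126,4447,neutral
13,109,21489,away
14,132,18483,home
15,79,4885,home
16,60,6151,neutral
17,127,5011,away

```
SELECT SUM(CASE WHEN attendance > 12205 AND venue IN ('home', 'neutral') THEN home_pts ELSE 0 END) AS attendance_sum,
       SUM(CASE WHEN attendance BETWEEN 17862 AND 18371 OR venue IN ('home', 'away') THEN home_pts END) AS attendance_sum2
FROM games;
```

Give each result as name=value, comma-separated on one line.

[attendance_sum: attendance > 12205 AND venue IN ('home', 'neutral')]
game_id=9: ✗
game_id=10: ✗
game_id=11: ✗
game_id=12: ✗
game_id=13: ✗
game_id=14: ✓ → 132
game_id=15: ✗
game_id=16: ✗
game_id=17: ✗
attendance_sum = 132
—
[attendance_sum2: attendance BETWEEN 17862 AND 18371 OR venue IN ('home', 'away')]
game_id=9: ✓ → 61
game_id=10: ✓ → 122
game_id=11: ✓ → 117
game_id=12: ✗
game_id=13: ✓ → 109
game_id=14: ✓ → 132
game_id=15: ✓ → 79
game_id=16: ✗
game_id=17: ✓ → 127
attendance_sum2 = 61 + 122 + 117 + 109 + 132 + 79 + 127 = 747

attendance_sum=132, attendance_sum2=747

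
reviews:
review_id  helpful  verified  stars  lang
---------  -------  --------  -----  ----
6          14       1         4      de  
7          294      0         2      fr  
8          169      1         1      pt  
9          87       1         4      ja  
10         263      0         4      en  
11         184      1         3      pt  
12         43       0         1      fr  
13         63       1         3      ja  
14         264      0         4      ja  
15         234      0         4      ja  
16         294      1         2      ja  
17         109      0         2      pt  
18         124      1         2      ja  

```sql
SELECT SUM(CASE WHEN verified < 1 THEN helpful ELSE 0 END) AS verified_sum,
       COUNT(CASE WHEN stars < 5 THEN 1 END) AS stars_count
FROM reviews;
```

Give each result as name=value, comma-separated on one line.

[verified_sum: verified < 1]
review_id=6: ✗
review_id=7: ✓ → 294
review_id=8: ✗
review_id=9: ✗
review_id=10: ✓ → 263
review_id=11: ✗
review_id=12: ✓ → 43
review_id=13: ✗
review_id=14: ✓ → 264
review_id=15: ✓ → 234
review_id=16: ✗
review_id=17: ✓ → 109
review_id=18: ✗
verified_sum = 294 + 263 + 43 + 264 + 234 + 109 = 1207
—
[stars_count: stars < 5]
review_id=6: ✓ → 1
review_id=7: ✓ → 1
review_id=8: ✓ → 1
review_id=9: ✓ → 1
review_id=10: ✓ → 1
review_id=11: ✓ → 1
review_id=12: ✓ → 1
review_id=13: ✓ → 1
review_id=14: ✓ → 1
review_id=15: ✓ → 1
review_id=16: ✓ → 1
review_id=17: ✓ → 1
review_id=18: ✓ → 1
stars_count = COUNT(1, 1, 1, 1, 1, 1, 1, 1, 1, 1, 1, 1, 1) = 13

verified_sum=1207, stars_count=13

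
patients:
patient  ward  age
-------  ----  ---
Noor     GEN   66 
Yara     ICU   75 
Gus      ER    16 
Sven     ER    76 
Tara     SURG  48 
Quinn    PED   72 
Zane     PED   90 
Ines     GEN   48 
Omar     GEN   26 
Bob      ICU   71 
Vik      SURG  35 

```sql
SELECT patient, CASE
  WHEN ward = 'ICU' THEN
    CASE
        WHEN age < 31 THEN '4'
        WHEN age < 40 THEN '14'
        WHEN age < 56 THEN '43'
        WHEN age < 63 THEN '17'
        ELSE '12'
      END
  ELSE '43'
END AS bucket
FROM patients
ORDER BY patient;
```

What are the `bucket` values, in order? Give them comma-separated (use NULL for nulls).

patient=Bob: ward='ICU' → inner[ELSE] → 12
patient=Gus: ward='ER' → outer ELSE → 43
patient=Ines: ward='GEN' → outer ELSE → 43
patient=Noor: ward='GEN' → outer ELSE → 43
patient=Omar: ward='GEN' → outer ELSE → 43
patient=Quinn: ward='PED' → outer ELSE → 43
patient=Sven: ward='ER' → outer ELSE → 43
patient=Tara: ward='SURG' → outer ELSE → 43
patient=Vik: ward='SURG' → outer ELSE → 43
patient=Yara: ward='ICU' → inner[ELSE] → 12
patient=Zane: ward='PED' → outer ELSE → 43

12, 43, 43, 43, 43, 43, 43, 43, 43, 12, 43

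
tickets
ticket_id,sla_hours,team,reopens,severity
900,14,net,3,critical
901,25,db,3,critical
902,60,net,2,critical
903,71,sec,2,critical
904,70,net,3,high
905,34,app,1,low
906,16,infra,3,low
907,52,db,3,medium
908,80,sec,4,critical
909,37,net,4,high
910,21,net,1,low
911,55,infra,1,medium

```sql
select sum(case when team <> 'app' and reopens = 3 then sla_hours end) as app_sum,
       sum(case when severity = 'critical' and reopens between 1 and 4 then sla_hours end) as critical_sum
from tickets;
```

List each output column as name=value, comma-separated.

[app_sum: team <> 'app' and reopens = 3]
ticket_id=900: ✓ → 14
ticket_id=901: ✓ → 25
ticket_id=902: ✗
ticket_id=903: ✗
ticket_id=904: ✓ → 70
ticket_id=905: ✗
ticket_id=906: ✓ → 16
ticket_id=907: ✓ → 52
ticket_id=908: ✗
ticket_id=909: ✗
ticket_id=910: ✗
ticket_id=911: ✗
app_sum = 14 + 25 + 70 + 16 + 52 = 177
—
[critical_sum: severity = 'critical' and reopens between 1 and 4]
ticket_id=900: ✓ → 14
ticket_id=901: ✓ → 25
ticket_id=902: ✓ → 60
ticket_id=903: ✓ → 71
ticket_id=904: ✗
ticket_id=905: ✗
ticket_id=906: ✗
ticket_id=907: ✗
ticket_id=908: ✓ → 80
ticket_id=909: ✗
ticket_id=910: ✗
ticket_id=911: ✗
critical_sum = 14 + 25 + 60 + 71 + 80 = 250

app_sum=177, critical_sum=250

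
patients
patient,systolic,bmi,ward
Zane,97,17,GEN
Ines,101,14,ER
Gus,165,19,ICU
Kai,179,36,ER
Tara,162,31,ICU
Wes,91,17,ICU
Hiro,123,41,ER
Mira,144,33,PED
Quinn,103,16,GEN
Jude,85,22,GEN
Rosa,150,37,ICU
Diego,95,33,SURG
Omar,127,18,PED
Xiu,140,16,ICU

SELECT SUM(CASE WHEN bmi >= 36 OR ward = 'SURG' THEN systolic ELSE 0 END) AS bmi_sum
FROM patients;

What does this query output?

547

patient=Zane: ✗
patient=Ines: ✗
patient=Gus: ✗
patient=Kai: ✓ → 179
patient=Tara: ✗
patient=Wes: ✗
patient=Hiro: ✓ → 123
patient=Mira: ✗
patient=Quinn: ✗
patient=Jude: ✗
patient=Rosa: ✓ → 150
patient=Diego: ✓ → 95
patient=Omar: ✗
patient=Xiu: ✗
bmi_sum = 179 + 123 + 150 + 95 = 547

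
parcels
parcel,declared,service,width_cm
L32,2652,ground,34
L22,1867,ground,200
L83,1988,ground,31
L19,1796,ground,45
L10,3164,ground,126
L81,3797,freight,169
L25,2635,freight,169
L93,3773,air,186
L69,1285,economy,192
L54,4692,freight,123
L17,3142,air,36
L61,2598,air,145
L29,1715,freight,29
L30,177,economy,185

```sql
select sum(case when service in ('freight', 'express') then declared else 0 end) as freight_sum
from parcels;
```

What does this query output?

parcel=L32: ✗
parcel=L22: ✗
parcel=L83: ✗
parcel=L19: ✗
parcel=L10: ✗
parcel=L81: ✓ → 3797
parcel=L25: ✓ → 2635
parcel=L93: ✗
parcel=L69: ✗
parcel=L54: ✓ → 4692
parcel=L17: ✗
parcel=L61: ✗
parcel=L29: ✓ → 1715
parcel=L30: ✗
freight_sum = 3797 + 2635 + 4692 + 1715 = 12839

12839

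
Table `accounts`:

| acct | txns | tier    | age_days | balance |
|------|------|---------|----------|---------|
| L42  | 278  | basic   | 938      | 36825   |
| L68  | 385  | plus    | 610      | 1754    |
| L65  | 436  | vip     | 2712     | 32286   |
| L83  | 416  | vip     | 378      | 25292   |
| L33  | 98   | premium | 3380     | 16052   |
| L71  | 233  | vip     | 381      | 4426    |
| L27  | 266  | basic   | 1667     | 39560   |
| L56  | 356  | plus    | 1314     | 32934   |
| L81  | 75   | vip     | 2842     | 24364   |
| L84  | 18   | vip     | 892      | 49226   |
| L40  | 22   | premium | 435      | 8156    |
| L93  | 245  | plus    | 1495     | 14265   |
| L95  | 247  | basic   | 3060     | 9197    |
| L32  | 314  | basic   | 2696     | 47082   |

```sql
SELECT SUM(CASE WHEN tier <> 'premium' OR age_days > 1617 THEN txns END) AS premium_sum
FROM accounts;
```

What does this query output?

3367

acct=L42: ✓ → 278
acct=L68: ✓ → 385
acct=L65: ✓ → 436
acct=L83: ✓ → 416
acct=L33: ✓ → 98
acct=L71: ✓ → 233
acct=L27: ✓ → 266
acct=L56: ✓ → 356
acct=L81: ✓ → 75
acct=L84: ✓ → 18
acct=L40: ✗
acct=L93: ✓ → 245
acct=L95: ✓ → 247
acct=L32: ✓ → 314
premium_sum = 278 + 385 + 436 + 416 + 98 + 233 + 266 + 356 + 75 + 18 + 245 + 247 + 314 = 3367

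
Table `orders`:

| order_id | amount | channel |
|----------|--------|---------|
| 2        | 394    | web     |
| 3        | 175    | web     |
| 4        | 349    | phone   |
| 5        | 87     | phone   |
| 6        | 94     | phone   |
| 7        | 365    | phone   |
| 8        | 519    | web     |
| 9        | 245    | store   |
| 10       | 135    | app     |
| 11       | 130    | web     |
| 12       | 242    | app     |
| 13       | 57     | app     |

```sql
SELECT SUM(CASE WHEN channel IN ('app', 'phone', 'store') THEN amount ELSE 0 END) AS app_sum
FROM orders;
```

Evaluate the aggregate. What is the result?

1574

order_id=2: ✗
order_id=3: ✗
order_id=4: ✓ → 349
order_id=5: ✓ → 87
order_id=6: ✓ → 94
order_id=7: ✓ → 365
order_id=8: ✗
order_id=9: ✓ → 245
order_id=10: ✓ → 135
order_id=11: ✗
order_id=12: ✓ → 242
order_id=13: ✓ → 57
app_sum = 349 + 87 + 94 + 365 + 245 + 135 + 242 + 57 = 1574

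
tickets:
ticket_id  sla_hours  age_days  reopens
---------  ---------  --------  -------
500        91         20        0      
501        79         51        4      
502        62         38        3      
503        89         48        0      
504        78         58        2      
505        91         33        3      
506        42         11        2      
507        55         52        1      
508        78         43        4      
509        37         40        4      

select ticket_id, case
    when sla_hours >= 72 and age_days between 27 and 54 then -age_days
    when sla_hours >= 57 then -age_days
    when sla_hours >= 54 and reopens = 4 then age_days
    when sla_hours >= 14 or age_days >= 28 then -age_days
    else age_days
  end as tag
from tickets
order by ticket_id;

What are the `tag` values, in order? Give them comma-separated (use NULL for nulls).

ticket_id=500: sla_hours >= 57 → -20
ticket_id=501: sla_hours >= 72 and age_days between 27 and 54 → -51
ticket_id=502: sla_hours >= 57 → -38
ticket_id=503: sla_hours >= 72 and age_days between 27 and 54 → -48
ticket_id=504: sla_hours >= 57 → -58
ticket_id=505: sla_hours >= 72 and age_days between 27 and 54 → -33
ticket_id=506: sla_hours >= 14 or age_days >= 28 → -11
ticket_id=507: sla_hours >= 14 or age_days >= 28 → -52
ticket_id=508: sla_hours >= 72 and age_days between 27 and 54 → -43
ticket_id=509: sla_hours >= 14 or age_days >= 28 → -40

-20, -51, -38, -48, -58, -33, -11, -52, -43, -40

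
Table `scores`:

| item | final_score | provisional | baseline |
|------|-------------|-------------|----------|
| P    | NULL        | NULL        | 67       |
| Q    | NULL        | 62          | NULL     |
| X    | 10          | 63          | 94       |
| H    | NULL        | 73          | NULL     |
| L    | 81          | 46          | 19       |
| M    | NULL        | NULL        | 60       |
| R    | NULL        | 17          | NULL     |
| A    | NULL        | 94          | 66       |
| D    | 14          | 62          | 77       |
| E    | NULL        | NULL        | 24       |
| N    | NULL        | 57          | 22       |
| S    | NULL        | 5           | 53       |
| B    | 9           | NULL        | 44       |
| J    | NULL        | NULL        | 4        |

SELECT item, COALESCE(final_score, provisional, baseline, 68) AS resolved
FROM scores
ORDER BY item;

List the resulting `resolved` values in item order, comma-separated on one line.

item=A: final_score=NULL, provisional=94 → 94
item=B: final_score=9 → 9
item=D: final_score=14 → 14
item=E: final_score=NULL, provisional=NULL, baseline=24 → 24
item=H: final_score=NULL, provisional=73 → 73
item=J: final_score=NULL, provisional=NULL, baseline=4 → 4
item=L: final_score=81 → 81
item=M: final_score=NULL, provisional=NULL, baseline=60 → 60
item=N: final_score=NULL, provisional=57 → 57
item=P: final_score=NULL, provisional=NULL, baseline=67 → 67
item=Q: final_score=NULL, provisional=62 → 62
item=R: final_score=NULL, provisional=17 → 17
item=S: final_score=NULL, provisional=5 → 5
item=X: final_score=10 → 10

94, 9, 14, 24, 73, 4, 81, 60, 57, 67, 62, 17, 5, 10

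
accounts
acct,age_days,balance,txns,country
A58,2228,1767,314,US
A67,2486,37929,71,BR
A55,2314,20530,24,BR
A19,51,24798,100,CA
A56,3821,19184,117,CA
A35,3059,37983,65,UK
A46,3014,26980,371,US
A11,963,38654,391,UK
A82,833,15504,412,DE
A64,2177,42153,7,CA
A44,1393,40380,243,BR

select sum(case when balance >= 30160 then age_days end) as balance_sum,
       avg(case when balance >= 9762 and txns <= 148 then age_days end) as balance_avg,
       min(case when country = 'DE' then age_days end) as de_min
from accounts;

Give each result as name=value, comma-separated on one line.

[balance_sum: balance >= 30160]
acct=A58: ✗
acct=A67: ✓ → 2486
acct=A55: ✗
acct=A19: ✗
acct=A56: ✗
acct=A35: ✓ → 3059
acct=A46: ✗
acct=A11: ✓ → 963
acct=A82: ✗
acct=A64: ✓ → 2177
acct=A44: ✓ → 1393
balance_sum = 2486 + 3059 + 963 + 2177 + 1393 = 10078
—
[balance_avg: balance >= 9762 and txns <= 148]
acct=A58: ✗
acct=A67: ✓ → 2486
acct=A55: ✓ → 2314
acct=A19: ✓ → 51
acct=A56: ✓ → 3821
acct=A35: ✓ → 3059
acct=A46: ✗
acct=A11: ✗
acct=A82: ✗
acct=A64: ✓ → 2177
acct=A44: ✗
balance_avg = (2486 + 2314 + 51 + 3821 + 3059 + 2177) / 6 = 2318
—
[de_min: country = 'DE']
acct=A58: ✗
acct=A67: ✗
acct=A55: ✗
acct=A19: ✗
acct=A56: ✗
acct=A35: ✗
acct=A46: ✗
acct=A11: ✗
acct=A82: ✓ → 833
acct=A64: ✗
acct=A44: ✗
de_min = MIN(833) = 833

balance_sum=10078, balance_avg=2318, de_min=833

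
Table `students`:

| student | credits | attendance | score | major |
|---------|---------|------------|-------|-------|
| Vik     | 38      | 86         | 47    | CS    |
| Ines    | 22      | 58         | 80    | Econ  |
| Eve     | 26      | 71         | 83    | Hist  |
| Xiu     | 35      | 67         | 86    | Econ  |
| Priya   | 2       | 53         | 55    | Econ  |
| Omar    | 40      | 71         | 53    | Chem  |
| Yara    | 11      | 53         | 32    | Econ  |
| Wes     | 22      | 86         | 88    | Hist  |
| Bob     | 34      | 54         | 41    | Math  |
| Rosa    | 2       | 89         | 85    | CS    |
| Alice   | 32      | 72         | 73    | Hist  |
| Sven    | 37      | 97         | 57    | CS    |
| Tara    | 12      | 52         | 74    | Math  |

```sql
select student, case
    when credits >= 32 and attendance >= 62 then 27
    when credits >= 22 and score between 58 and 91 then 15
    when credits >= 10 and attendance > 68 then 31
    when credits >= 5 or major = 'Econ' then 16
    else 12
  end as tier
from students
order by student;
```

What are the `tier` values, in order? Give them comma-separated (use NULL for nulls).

27, 16, 15, 15, 27, 16, 12, 27, 16, 27, 15, 27, 16

student=Alice: credits >= 32 and attendance >= 62 → 27
student=Bob: credits >= 5 or major = 'Econ' → 16
student=Eve: credits >= 22 and score between 58 and 91 → 15
student=Ines: credits >= 22 and score between 58 and 91 → 15
student=Omar: credits >= 32 and attendance >= 62 → 27
student=Priya: credits >= 5 or major = 'Econ' → 16
student=Rosa: ELSE → 12
student=Sven: credits >= 32 and attendance >= 62 → 27
student=Tara: credits >= 5 or major = 'Econ' → 16
student=Vik: credits >= 32 and attendance >= 62 → 27
student=Wes: credits >= 22 and score between 58 and 91 → 15
student=Xiu: credits >= 32 and attendance >= 62 → 27
student=Yara: credits >= 5 or major = 'Econ' → 16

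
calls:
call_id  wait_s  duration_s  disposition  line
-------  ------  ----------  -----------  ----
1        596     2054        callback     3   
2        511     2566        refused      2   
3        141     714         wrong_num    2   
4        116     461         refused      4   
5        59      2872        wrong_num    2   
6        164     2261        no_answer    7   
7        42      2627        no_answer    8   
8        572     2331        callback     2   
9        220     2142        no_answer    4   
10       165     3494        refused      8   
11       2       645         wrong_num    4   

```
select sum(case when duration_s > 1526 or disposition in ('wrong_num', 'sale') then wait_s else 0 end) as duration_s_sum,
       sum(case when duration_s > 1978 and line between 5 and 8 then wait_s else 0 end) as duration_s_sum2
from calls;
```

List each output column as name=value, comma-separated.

[duration_s_sum: duration_s > 1526 or disposition in ('wrong_num', 'sale')]
call_id=1: ✓ → 596
call_id=2: ✓ → 511
call_id=3: ✓ → 141
call_id=4: ✗
call_id=5: ✓ → 59
call_id=6: ✓ → 164
call_id=7: ✓ → 42
call_id=8: ✓ → 572
call_id=9: ✓ → 220
call_id=10: ✓ → 165
call_id=11: ✓ → 2
duration_s_sum = 596 + 511 + 141 + 59 + 164 + 42 + 572 + 220 + 165 + 2 = 2472
—
[duration_s_sum2: duration_s > 1978 and line between 5 and 8]
call_id=1: ✗
call_id=2: ✗
call_id=3: ✗
call_id=4: ✗
call_id=5: ✗
call_id=6: ✓ → 164
call_id=7: ✓ → 42
call_id=8: ✗
call_id=9: ✗
call_id=10: ✓ → 165
call_id=11: ✗
duration_s_sum2 = 164 + 42 + 165 = 371

duration_s_sum=2472, duration_s_sum2=371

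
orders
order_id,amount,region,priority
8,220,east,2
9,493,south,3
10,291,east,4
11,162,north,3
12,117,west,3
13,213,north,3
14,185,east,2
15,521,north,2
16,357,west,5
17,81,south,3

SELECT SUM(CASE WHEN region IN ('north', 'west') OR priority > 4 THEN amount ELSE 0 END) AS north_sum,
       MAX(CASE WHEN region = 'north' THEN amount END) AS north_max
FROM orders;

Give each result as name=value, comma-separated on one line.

[north_sum: region IN ('north', 'west') OR priority > 4]
order_id=8: ✗
order_id=9: ✗
order_id=10: ✗
order_id=11: ✓ → 162
order_id=12: ✓ → 117
order_id=13: ✓ → 213
order_id=14: ✗
order_id=15: ✓ → 521
order_id=16: ✓ → 357
order_id=17: ✗
north_sum = 162 + 117 + 213 + 521 + 357 = 1370
—
[north_max: region = 'north']
order_id=8: ✗
order_id=9: ✗
order_id=10: ✗
order_id=11: ✓ → 162
order_id=12: ✗
order_id=13: ✓ → 213
order_id=14: ✗
order_id=15: ✓ → 521
order_id=16: ✗
order_id=17: ✗
north_max = MAX(162, 213, 521) = 521

north_sum=1370, north_max=521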